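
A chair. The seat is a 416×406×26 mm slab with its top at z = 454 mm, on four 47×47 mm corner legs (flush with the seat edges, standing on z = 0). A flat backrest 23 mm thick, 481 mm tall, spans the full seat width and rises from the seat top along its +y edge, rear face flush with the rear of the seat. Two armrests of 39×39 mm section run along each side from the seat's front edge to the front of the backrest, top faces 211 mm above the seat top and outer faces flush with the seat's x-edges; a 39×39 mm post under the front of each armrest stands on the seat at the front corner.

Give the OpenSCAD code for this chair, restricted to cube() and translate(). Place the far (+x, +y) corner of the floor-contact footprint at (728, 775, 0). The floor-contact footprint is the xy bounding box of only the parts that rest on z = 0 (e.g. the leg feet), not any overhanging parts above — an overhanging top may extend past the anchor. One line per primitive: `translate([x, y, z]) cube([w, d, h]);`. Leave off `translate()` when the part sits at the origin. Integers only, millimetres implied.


translate([312, 369, 428]) cube([416, 406, 26]);
translate([312, 369, 0]) cube([47, 47, 428]);
translate([681, 369, 0]) cube([47, 47, 428]);
translate([312, 728, 0]) cube([47, 47, 428]);
translate([681, 728, 0]) cube([47, 47, 428]);
translate([312, 752, 454]) cube([416, 23, 481]);
translate([312, 369, 626]) cube([39, 383, 39]);
translate([689, 369, 626]) cube([39, 383, 39]);
translate([312, 369, 454]) cube([39, 39, 172]);
translate([689, 369, 454]) cube([39, 39, 172]);


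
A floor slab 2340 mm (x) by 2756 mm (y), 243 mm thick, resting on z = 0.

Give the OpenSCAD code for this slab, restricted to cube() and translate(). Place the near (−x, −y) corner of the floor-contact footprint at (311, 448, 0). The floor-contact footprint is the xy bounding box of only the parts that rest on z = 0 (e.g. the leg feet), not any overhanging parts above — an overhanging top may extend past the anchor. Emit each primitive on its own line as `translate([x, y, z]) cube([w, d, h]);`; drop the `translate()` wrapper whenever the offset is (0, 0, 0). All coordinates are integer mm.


translate([311, 448, 0]) cube([2340, 2756, 243]);


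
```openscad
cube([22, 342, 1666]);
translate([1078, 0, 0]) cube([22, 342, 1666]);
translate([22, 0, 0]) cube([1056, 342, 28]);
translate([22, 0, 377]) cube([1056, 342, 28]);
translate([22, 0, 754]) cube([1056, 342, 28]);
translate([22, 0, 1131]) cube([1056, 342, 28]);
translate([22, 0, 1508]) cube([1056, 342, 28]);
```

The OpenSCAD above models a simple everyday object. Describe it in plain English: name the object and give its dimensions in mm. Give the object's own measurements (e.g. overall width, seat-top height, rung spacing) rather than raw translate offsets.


An open bookshelf. Two side panels, each 22 mm thick, 342 mm deep and 1666 mm tall, stand 1100 mm apart (outside-to-outside). Between them sit 5 shelves, each 28 mm thick and 342 mm deep, spanning the full gap between the sides. The bottom shelf rests on the floor (its underside at z = 0) and the clear gap between one shelf's top and the next shelf's underside is 349 mm.


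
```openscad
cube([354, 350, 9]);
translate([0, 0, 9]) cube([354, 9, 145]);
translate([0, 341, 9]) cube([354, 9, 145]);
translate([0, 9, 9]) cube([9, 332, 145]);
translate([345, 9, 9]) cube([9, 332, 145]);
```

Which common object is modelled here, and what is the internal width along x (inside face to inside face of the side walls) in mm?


An open box. The internal width is 336 mm.

A 354×350 base slab with four walls standing on it — an open box. The base is 354 mm wide and the walls are 9 mm thick, so the internal width is 354 − 2 × 9 = 336 mm.


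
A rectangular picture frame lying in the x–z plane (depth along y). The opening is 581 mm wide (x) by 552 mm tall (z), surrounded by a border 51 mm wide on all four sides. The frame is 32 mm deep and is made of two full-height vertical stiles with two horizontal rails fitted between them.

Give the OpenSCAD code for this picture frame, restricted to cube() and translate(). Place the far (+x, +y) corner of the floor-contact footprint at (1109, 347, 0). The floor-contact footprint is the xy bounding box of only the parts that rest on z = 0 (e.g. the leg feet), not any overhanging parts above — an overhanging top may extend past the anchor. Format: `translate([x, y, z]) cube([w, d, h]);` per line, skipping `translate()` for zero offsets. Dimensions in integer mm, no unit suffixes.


translate([426, 315, 0]) cube([51, 32, 654]);
translate([1058, 315, 0]) cube([51, 32, 654]);
translate([477, 315, 0]) cube([581, 32, 51]);
translate([477, 315, 603]) cube([581, 32, 51]);


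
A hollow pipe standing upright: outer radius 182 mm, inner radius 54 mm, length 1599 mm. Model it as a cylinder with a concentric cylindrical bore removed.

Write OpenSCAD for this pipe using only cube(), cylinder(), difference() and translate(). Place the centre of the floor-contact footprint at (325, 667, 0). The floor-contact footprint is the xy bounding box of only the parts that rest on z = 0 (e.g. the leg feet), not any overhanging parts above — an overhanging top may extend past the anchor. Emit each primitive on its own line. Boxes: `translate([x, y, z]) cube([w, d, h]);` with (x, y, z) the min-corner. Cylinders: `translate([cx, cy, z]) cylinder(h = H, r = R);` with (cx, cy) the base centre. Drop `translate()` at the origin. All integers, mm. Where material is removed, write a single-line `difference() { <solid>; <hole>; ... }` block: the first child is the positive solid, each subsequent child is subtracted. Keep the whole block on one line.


difference() { translate([325, 667, 0]) cylinder(h = 1599, r = 182); translate([325, 667, 0]) cylinder(h = 1599, r = 54); }


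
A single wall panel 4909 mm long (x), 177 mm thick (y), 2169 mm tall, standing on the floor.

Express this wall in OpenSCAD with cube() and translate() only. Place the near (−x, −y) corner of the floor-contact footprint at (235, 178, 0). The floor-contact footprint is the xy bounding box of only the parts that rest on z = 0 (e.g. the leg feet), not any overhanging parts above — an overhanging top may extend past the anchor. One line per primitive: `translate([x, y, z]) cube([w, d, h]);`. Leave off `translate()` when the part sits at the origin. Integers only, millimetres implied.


translate([235, 178, 0]) cube([4909, 177, 2169]);


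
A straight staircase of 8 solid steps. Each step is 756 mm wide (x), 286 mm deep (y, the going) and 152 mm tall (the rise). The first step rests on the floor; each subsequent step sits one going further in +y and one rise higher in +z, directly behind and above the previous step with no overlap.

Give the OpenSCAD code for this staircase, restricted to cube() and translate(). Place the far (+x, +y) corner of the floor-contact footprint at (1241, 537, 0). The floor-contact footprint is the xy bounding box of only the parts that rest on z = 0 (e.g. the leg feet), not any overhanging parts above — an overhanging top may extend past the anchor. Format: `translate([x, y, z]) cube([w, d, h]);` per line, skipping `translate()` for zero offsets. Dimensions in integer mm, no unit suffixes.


translate([485, 251, 0]) cube([756, 286, 152]);
translate([485, 537, 152]) cube([756, 286, 152]);
translate([485, 823, 304]) cube([756, 286, 152]);
translate([485, 1109, 456]) cube([756, 286, 152]);
translate([485, 1395, 608]) cube([756, 286, 152]);
translate([485, 1681, 760]) cube([756, 286, 152]);
translate([485, 1967, 912]) cube([756, 286, 152]);
translate([485, 2253, 1064]) cube([756, 286, 152]);


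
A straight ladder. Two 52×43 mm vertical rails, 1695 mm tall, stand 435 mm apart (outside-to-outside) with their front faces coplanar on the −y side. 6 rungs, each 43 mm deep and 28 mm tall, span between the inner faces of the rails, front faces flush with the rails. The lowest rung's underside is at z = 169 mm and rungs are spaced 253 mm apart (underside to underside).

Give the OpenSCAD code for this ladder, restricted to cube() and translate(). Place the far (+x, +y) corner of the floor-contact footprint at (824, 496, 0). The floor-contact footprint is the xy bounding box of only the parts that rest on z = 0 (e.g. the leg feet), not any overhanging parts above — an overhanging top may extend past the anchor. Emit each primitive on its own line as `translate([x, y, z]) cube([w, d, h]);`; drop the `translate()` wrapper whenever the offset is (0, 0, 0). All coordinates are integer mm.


// rung span = 435 - 2*52 = 331
// rung[k] z = 169 + k*253
translate([389, 453, 0]) cube([52, 43, 1695]);
translate([772, 453, 0]) cube([52, 43, 1695]);
translate([441, 453, 169]) cube([331, 43, 28]);
translate([441, 453, 422]) cube([331, 43, 28]);
translate([441, 453, 675]) cube([331, 43, 28]);
translate([441, 453, 928]) cube([331, 43, 28]);
translate([441, 453, 1181]) cube([331, 43, 28]);
translate([441, 453, 1434]) cube([331, 43, 28]);


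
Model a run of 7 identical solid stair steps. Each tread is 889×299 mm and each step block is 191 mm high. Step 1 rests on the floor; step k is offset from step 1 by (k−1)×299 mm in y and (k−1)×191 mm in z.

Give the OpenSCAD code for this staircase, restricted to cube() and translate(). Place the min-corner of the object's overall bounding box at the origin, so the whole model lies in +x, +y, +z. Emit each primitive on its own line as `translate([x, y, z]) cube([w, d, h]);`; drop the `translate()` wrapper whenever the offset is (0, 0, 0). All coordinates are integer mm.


cube([889, 299, 191]);
translate([0, 299, 191]) cube([889, 299, 191]);
translate([0, 598, 382]) cube([889, 299, 191]);
translate([0, 897, 573]) cube([889, 299, 191]);
translate([0, 1196, 764]) cube([889, 299, 191]);
translate([0, 1495, 955]) cube([889, 299, 191]);
translate([0, 1794, 1146]) cube([889, 299, 191]);


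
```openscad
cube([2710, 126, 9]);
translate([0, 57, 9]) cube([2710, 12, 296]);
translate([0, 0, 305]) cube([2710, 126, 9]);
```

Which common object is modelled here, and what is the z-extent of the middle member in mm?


An I-beam. The web height is 296 mm.

Two wide flanges with a thin centred web — an I-beam. Overall 314 mm minus two 9 mm flanges gives a web of 314 − 2·9 = 296 mm.


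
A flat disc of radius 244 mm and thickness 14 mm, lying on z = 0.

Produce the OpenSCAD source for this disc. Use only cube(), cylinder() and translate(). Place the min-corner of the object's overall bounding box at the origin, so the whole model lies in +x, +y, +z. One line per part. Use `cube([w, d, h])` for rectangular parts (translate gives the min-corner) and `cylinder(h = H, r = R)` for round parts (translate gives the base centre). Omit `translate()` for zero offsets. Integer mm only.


translate([244, 244, 0]) cylinder(h = 14, r = 244);


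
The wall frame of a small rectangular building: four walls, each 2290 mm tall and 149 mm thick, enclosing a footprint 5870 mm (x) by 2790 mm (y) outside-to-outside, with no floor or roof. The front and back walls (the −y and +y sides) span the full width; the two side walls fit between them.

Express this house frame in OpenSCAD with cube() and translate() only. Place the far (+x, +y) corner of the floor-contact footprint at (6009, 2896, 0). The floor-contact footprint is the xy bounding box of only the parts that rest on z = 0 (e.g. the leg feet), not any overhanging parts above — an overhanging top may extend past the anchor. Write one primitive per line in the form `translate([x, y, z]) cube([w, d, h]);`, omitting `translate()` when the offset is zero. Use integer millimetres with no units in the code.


translate([139, 106, 0]) cube([5870, 149, 2290]);
translate([139, 2747, 0]) cube([5870, 149, 2290]);
translate([139, 255, 0]) cube([149, 2492, 2290]);
translate([5860, 255, 0]) cube([149, 2492, 2290]);


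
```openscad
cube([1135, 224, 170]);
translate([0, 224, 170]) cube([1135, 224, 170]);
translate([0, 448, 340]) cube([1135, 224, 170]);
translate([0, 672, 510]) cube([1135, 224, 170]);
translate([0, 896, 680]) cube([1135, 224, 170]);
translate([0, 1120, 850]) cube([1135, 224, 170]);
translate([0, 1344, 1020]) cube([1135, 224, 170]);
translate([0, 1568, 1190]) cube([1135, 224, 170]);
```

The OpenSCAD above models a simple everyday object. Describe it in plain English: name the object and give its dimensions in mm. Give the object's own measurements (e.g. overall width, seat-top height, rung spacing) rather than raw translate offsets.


A straight staircase of 8 solid steps. Each step is 1135 mm wide (x), 224 mm deep (y, the going) and 170 mm tall (the rise). The first step rests on the floor; each subsequent step sits one going further in +y and one rise higher in +z, directly behind and above the previous step with no overlap.


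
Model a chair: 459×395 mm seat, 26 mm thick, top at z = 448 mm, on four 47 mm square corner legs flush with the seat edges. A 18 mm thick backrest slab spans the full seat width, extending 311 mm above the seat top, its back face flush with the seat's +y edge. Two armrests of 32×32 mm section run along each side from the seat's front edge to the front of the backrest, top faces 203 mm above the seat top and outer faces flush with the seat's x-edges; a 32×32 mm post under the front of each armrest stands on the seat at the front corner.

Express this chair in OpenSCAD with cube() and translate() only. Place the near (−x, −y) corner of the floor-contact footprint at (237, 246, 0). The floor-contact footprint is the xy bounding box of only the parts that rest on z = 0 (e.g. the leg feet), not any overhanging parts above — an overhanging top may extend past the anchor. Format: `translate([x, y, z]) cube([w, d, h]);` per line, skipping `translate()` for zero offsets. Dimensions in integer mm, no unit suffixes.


translate([237, 246, 422]) cube([459, 395, 26]);
translate([237, 246, 0]) cube([47, 47, 422]);
translate([649, 246, 0]) cube([47, 47, 422]);
translate([237, 594, 0]) cube([47, 47, 422]);
translate([649, 594, 0]) cube([47, 47, 422]);
translate([237, 623, 448]) cube([459, 18, 311]);
translate([237, 246, 619]) cube([32, 377, 32]);
translate([664, 246, 619]) cube([32, 377, 32]);
translate([237, 246, 448]) cube([32, 32, 171]);
translate([664, 246, 448]) cube([32, 32, 171]);


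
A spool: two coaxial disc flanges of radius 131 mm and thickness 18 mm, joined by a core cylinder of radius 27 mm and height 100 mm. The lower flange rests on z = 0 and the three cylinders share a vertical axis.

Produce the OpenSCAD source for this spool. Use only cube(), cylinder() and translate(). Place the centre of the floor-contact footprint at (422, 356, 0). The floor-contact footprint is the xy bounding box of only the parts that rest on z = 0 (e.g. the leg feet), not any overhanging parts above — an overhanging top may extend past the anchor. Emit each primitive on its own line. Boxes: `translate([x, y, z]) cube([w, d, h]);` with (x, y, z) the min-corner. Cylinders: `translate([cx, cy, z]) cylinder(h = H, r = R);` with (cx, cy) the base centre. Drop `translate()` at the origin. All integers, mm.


translate([422, 356, 0]) cylinder(h = 18, r = 131);
translate([422, 356, 18]) cylinder(h = 100, r = 27);
translate([422, 356, 118]) cylinder(h = 18, r = 131);


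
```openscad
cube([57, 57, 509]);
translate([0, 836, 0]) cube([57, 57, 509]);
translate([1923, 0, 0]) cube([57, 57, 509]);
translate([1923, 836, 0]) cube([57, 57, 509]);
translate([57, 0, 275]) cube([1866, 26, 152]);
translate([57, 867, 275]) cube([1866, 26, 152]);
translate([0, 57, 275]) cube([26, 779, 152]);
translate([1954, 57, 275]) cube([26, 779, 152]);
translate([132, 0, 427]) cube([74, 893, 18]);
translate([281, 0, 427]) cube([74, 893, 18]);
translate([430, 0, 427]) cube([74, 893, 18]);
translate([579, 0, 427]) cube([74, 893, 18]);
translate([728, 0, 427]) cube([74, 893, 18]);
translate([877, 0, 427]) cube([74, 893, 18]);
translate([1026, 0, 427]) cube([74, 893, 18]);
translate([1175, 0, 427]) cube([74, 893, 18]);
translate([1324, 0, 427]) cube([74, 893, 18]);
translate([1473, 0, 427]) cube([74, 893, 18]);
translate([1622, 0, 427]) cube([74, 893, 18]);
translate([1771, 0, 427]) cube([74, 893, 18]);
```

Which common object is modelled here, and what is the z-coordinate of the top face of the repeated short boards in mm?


A bed frame. The slat-top height is 445 mm.

Four posts, four rails, and a row of slats — a bed frame. Slats sit on the rails at z = 275 + 152 = 427; with slat thickness 18, the top is 445 mm.


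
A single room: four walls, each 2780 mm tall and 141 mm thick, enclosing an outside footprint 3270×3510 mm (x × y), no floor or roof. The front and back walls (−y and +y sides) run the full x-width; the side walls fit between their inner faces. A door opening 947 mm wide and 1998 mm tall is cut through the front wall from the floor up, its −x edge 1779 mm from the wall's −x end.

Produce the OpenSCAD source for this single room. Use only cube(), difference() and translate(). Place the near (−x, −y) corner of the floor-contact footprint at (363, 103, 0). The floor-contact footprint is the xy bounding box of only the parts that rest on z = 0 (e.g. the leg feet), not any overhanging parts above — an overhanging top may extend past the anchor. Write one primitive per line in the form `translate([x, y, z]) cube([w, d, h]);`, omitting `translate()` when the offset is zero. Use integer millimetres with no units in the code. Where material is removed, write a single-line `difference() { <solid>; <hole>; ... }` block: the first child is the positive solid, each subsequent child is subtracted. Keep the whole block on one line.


difference() { translate([363, 103, 0]) cube([3270, 141, 2780]); translate([2142, 103, 0]) cube([947, 141, 1998]); }
translate([363, 3472, 0]) cube([3270, 141, 2780]);
translate([363, 244, 0]) cube([141, 3228, 2780]);
translate([3492, 244, 0]) cube([141, 3228, 2780]);


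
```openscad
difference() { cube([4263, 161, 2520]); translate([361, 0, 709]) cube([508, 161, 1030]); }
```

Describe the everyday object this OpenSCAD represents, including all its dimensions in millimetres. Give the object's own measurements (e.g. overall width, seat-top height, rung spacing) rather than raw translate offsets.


A wall 4263 mm long (x), 161 mm thick (y), 2520 mm tall, with a rectangular window opening cut through it. The opening is 508 mm wide and 1030 mm tall; its sill is at z = 709 mm and its near (−x) edge is 361 mm from the wall's −x end. The opening passes through the full wall thickness.


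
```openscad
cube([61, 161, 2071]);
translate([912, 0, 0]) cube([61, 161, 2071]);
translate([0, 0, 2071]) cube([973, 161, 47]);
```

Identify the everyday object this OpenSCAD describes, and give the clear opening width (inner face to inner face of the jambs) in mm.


A door frame. The clear opening width is 851 mm.

Two 2071 mm tall posts with a header on top — a door frame. The left jamb is 61 mm wide at x = 0; the right jamb starts at x = 912. The clear opening is 912 − 61 = 851 mm.


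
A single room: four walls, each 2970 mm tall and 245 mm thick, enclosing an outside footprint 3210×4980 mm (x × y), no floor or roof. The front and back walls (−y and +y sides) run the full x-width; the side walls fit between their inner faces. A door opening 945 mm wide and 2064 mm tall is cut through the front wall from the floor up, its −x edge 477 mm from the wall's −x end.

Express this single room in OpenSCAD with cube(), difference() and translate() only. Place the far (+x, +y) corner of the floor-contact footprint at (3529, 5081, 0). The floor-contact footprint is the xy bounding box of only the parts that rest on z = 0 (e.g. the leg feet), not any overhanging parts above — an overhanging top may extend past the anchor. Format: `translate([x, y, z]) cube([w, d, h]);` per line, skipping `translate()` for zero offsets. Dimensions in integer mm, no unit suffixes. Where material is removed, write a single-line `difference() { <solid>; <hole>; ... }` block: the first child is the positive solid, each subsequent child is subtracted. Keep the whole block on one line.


difference() { translate([319, 101, 0]) cube([3210, 245, 2970]); translate([796, 101, 0]) cube([945, 245, 2064]); }
translate([319, 4836, 0]) cube([3210, 245, 2970]);
translate([319, 346, 0]) cube([245, 4490, 2970]);
translate([3284, 346, 0]) cube([245, 4490, 2970]);


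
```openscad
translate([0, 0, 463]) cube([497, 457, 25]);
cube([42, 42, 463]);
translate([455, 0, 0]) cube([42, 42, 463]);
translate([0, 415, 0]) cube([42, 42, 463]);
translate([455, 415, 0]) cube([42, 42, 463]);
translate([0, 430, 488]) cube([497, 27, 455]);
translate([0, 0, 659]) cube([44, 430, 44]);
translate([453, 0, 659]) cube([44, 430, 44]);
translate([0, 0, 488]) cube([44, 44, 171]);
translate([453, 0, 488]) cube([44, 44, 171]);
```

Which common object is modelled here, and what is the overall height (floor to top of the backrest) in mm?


A chair. The overall height is 943 mm.

A slab on four corner posts with a tall panel at the back — a chair. The seat slab sits at z = 463 with thickness 25, and the 455 mm backrest starts at the seat top, so the overall height is 463 + 25 + 455 = 943 mm.


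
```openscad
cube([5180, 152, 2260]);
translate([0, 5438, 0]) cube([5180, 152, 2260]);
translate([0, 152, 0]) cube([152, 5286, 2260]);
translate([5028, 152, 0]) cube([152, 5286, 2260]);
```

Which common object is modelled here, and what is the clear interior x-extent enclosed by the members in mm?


A house (or room) frame. The interior width is 4876 mm.

Four 2260 mm walls enclosing a rectangle with no floor or roof — a room or house frame. Outside width is 5180 mm and wall thickness is 152 mm, so the interior width is 5180 − 2 × 152 = 4876 mm.


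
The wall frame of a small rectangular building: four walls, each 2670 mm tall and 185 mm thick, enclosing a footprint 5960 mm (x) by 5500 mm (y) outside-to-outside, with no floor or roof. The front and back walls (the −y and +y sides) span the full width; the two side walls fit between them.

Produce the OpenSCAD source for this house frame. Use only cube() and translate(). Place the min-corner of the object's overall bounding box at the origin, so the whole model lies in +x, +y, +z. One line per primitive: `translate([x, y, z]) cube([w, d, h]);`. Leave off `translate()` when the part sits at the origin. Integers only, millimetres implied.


cube([5960, 185, 2670]);
translate([0, 5315, 0]) cube([5960, 185, 2670]);
translate([0, 185, 0]) cube([185, 5130, 2670]);
translate([5775, 185, 0]) cube([185, 5130, 2670]);


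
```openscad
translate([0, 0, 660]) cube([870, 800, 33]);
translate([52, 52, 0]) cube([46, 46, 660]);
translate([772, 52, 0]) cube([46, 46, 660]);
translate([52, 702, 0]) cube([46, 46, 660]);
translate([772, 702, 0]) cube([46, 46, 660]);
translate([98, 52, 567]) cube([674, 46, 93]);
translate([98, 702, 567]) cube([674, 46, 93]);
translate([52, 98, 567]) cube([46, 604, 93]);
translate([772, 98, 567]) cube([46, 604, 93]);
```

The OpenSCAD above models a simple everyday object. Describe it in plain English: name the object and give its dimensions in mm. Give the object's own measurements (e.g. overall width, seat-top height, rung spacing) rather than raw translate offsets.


A rectangular dining table. The top is 870×800×33 mm with its upper surface at z = 693 mm. It stands on four 46×46 mm square legs, each inset 52 mm from the nearest pair of top edges, running from the floor to the underside of the top. Four apron rails, 46 mm thick and 93 mm tall, run between adjacent legs with their top edges flush with the underside of the top and their outer faces flush with the legs' outer faces.


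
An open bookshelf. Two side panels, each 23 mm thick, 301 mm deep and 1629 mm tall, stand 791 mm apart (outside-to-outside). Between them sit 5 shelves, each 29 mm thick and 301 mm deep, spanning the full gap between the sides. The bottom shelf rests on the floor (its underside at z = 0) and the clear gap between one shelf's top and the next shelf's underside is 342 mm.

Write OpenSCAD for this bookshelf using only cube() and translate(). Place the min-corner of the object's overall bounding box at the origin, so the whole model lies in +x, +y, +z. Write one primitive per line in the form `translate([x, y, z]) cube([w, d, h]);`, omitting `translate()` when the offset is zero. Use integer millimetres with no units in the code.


cube([23, 301, 1629]);
translate([768, 0, 0]) cube([23, 301, 1629]);
translate([23, 0, 0]) cube([745, 301, 29]);
translate([23, 0, 371]) cube([745, 301, 29]);
translate([23, 0, 742]) cube([745, 301, 29]);
translate([23, 0, 1113]) cube([745, 301, 29]);
translate([23, 0, 1484]) cube([745, 301, 29]);


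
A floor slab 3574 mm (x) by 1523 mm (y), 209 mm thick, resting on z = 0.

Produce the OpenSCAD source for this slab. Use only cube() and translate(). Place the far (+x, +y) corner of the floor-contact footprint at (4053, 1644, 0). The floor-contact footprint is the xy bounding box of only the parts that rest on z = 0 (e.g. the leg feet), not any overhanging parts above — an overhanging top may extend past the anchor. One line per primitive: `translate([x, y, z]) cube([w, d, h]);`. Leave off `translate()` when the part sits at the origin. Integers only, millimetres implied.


translate([479, 121, 0]) cube([3574, 1523, 209]);


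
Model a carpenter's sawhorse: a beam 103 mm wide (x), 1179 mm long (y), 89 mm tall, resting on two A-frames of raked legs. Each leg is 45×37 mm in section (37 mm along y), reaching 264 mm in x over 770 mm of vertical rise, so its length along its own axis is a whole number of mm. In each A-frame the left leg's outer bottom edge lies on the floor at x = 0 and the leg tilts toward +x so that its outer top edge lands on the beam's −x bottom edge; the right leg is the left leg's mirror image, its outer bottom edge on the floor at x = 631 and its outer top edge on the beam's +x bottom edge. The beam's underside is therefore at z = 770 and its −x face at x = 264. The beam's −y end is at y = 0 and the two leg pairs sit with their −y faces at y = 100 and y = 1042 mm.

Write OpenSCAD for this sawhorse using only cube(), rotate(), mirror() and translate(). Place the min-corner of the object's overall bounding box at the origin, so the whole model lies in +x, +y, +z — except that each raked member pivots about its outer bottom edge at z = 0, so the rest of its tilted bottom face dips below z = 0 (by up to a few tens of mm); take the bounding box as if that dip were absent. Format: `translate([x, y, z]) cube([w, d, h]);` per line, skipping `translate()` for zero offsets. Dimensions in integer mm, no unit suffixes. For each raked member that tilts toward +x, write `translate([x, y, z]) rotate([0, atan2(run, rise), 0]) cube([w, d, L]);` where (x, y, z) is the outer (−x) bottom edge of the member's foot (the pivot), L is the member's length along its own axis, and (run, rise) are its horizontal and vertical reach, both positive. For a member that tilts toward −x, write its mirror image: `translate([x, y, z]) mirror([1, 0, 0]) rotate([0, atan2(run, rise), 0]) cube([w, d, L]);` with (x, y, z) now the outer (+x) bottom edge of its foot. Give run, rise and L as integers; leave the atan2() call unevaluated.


// leg length = √(264² + 770²) = 814
// right-leg outer foot x = 2·264 + 103 = 631
// beam min-corner = (264, 0, 770)
translate([264, 0, 770]) cube([103, 1179, 89]);
translate([0, 100, 0]) rotate([0, atan2(264, 770), 0]) cube([45, 37, 814]);
translate([631, 100, 0]) mirror([1, 0, 0]) rotate([0, atan2(264, 770), 0]) cube([45, 37, 814]);
translate([0, 1042, 0]) rotate([0, atan2(264, 770), 0]) cube([45, 37, 814]);
translate([631, 1042, 0]) mirror([1, 0, 0]) rotate([0, atan2(264, 770), 0]) cube([45, 37, 814]);


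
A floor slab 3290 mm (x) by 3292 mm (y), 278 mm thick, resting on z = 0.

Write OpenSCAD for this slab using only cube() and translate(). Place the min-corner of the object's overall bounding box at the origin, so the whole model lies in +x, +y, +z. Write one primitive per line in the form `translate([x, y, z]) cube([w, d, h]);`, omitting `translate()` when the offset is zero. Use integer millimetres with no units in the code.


cube([3290, 3292, 278]);


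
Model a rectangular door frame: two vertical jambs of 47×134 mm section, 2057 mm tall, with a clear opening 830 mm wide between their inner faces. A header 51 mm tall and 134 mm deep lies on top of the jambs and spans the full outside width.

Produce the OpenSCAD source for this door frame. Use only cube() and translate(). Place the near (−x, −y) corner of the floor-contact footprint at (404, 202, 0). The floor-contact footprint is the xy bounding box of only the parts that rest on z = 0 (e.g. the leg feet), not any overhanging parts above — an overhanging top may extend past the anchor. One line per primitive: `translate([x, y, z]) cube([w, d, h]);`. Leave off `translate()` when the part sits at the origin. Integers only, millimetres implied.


translate([404, 202, 0]) cube([47, 134, 2057]);
translate([1281, 202, 0]) cube([47, 134, 2057]);
translate([404, 202, 2057]) cube([924, 134, 51]);


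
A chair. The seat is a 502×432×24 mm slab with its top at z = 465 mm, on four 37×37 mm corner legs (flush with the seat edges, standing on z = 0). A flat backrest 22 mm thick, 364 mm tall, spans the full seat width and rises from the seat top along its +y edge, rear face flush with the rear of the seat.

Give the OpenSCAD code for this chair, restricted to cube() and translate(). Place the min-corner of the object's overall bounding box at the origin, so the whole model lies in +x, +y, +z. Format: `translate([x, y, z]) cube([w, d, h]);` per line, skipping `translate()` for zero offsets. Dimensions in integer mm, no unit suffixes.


translate([0, 0, 441]) cube([502, 432, 24]);
cube([37, 37, 441]);
translate([465, 0, 0]) cube([37, 37, 441]);
translate([0, 395, 0]) cube([37, 37, 441]);
translate([465, 395, 0]) cube([37, 37, 441]);
translate([0, 410, 465]) cube([502, 22, 364]);


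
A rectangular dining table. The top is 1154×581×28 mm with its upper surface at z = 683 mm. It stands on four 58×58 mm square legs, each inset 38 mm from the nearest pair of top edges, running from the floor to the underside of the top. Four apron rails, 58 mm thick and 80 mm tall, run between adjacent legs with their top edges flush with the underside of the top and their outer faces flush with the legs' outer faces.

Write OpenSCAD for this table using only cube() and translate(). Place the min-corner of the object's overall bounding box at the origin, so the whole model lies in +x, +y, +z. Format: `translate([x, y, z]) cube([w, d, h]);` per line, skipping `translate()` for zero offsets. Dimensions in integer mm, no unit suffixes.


translate([0, 0, 655]) cube([1154, 581, 28]);
translate([38, 38, 0]) cube([58, 58, 655]);
translate([1058, 38, 0]) cube([58, 58, 655]);
translate([38, 485, 0]) cube([58, 58, 655]);
translate([1058, 485, 0]) cube([58, 58, 655]);
translate([96, 38, 575]) cube([962, 58, 80]);
translate([96, 485, 575]) cube([962, 58, 80]);
translate([38, 96, 575]) cube([58, 389, 80]);
translate([1058, 96, 575]) cube([58, 389, 80]);


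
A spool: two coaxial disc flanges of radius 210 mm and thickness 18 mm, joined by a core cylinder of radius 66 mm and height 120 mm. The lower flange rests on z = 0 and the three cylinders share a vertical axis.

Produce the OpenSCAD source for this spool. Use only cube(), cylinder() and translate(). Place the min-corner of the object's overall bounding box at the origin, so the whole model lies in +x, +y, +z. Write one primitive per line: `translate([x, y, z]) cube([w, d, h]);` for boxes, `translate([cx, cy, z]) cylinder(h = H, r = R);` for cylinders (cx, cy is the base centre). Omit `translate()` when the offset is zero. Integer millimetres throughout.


translate([210, 210, 0]) cylinder(h = 18, r = 210);
translate([210, 210, 18]) cylinder(h = 120, r = 66);
translate([210, 210, 138]) cylinder(h = 18, r = 210);


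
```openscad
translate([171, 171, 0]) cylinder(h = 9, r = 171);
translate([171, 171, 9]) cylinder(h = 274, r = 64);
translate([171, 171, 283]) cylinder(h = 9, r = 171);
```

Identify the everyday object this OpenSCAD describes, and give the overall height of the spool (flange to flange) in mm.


A spool. The overall height is 292 mm.

Three coaxial cylinders, large–small–large — a spool. Two 9 mm flanges and a 274 mm core give 9 + 274 + 9 = 292 mm.


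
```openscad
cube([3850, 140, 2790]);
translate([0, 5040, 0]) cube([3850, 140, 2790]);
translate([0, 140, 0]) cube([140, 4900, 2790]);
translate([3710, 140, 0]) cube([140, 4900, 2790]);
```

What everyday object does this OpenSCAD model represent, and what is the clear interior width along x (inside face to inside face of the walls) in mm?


A house (or room) frame. The interior width is 3570 mm.

Four 2790 mm walls enclosing a rectangle with no floor or roof — a room or house frame. Outside width is 3850 mm and wall thickness is 140 mm, so the interior width is 3850 − 2 × 140 = 3570 mm.


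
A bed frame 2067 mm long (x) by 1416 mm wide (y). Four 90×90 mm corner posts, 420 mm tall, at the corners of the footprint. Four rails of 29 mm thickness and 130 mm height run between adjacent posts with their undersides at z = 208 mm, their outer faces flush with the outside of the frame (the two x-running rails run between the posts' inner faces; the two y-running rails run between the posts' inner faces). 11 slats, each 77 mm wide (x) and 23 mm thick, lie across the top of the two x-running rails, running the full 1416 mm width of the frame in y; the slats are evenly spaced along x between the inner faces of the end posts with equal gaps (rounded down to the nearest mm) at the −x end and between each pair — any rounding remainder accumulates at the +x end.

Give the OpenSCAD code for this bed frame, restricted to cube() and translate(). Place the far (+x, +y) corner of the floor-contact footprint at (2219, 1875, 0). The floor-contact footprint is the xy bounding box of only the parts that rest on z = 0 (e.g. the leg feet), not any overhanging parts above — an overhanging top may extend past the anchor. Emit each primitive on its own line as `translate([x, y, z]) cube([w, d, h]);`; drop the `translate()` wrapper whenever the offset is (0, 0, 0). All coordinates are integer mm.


// slat z = rail_z + rail_h = 208 + 130 = 338
// slat gap = ⌊(1887 − 11·77) / 12⌋ = 86
translate([152, 459, 0]) cube([90, 90, 420]);
translate([152, 1785, 0]) cube([90, 90, 420]);
translate([2129, 459, 0]) cube([90, 90, 420]);
translate([2129, 1785, 0]) cube([90, 90, 420]);
translate([242, 459, 208]) cube([1887, 29, 130]);
translate([242, 1846, 208]) cube([1887, 29, 130]);
translate([152, 549, 208]) cube([29, 1236, 130]);
translate([2190, 549, 208]) cube([29, 1236, 130]);
translate([328, 459, 338]) cube([77, 1416, 23]);
translate([491, 459, 338]) cube([77, 1416, 23]);
translate([654, 459, 338]) cube([77, 1416, 23]);
translate([817, 459, 338]) cube([77, 1416, 23]);
translate([980, 459, 338]) cube([77, 1416, 23]);
translate([1143, 459, 338]) cube([77, 1416, 23]);
translate([1306, 459, 338]) cube([77, 1416, 23]);
translate([1469, 459, 338]) cube([77, 1416, 23]);
translate([1632, 459, 338]) cube([77, 1416, 23]);
translate([1795, 459, 338]) cube([77, 1416, 23]);
translate([1958, 459, 338]) cube([77, 1416, 23]);


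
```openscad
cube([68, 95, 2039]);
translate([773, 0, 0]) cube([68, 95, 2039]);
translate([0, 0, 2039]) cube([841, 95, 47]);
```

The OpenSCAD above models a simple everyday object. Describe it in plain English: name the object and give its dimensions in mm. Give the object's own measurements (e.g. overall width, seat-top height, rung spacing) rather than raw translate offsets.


A door frame. The clear opening is 705 mm wide and 2039 mm high. Two 68 mm wide jambs, 95 mm deep, stand either side of the opening from the floor to the top of the opening. A 47 mm thick head sits across the top of both jambs, spanning the full outside width of the frame.


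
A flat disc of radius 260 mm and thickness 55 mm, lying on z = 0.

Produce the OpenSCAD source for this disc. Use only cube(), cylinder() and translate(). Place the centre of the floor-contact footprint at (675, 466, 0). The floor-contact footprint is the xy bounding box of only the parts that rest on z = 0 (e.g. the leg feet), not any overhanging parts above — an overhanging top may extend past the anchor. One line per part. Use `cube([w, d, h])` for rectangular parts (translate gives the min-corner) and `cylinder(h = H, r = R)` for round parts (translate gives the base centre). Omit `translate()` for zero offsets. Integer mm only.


translate([675, 466, 0]) cylinder(h = 55, r = 260);


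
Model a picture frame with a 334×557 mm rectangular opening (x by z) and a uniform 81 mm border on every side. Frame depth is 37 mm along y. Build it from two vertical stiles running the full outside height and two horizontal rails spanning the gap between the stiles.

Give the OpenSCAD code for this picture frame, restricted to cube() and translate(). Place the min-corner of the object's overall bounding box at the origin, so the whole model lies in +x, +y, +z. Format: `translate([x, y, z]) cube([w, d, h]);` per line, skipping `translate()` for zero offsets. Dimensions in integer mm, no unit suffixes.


cube([81, 37, 719]);
translate([415, 0, 0]) cube([81, 37, 719]);
translate([81, 0, 0]) cube([334, 37, 81]);
translate([81, 0, 638]) cube([334, 37, 81]);


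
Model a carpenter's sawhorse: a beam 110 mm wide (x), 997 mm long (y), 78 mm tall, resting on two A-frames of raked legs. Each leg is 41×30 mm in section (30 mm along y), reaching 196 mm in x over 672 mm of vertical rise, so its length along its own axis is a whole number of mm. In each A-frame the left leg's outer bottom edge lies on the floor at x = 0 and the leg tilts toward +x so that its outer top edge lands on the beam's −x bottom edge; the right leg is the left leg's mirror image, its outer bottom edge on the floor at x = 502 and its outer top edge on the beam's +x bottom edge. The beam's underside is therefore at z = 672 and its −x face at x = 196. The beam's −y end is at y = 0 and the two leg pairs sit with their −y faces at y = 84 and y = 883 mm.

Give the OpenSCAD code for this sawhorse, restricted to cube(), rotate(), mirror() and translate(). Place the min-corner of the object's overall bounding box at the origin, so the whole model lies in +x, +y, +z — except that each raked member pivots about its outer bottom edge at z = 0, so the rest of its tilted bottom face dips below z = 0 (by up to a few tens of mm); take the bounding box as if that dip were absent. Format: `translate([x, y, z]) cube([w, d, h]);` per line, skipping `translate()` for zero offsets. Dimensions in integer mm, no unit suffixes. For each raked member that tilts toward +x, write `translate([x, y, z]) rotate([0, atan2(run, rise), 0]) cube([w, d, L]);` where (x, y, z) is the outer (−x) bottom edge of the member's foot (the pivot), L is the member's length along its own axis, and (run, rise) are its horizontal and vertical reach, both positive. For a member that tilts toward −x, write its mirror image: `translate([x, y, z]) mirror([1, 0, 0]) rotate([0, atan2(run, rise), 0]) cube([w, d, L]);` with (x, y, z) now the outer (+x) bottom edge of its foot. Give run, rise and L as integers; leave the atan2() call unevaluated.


translate([196, 0, 672]) cube([110, 997, 78]);
translate([0, 84, 0]) rotate([0, atan2(196, 672), 0]) cube([41, 30, 700]);
translate([502, 84, 0]) mirror([1, 0, 0]) rotate([0, atan2(196, 672), 0]) cube([41, 30, 700]);
translate([0, 883, 0]) rotate([0, atan2(196, 672), 0]) cube([41, 30, 700]);
translate([502, 883, 0]) mirror([1, 0, 0]) rotate([0, atan2(196, 672), 0]) cube([41, 30, 700]);


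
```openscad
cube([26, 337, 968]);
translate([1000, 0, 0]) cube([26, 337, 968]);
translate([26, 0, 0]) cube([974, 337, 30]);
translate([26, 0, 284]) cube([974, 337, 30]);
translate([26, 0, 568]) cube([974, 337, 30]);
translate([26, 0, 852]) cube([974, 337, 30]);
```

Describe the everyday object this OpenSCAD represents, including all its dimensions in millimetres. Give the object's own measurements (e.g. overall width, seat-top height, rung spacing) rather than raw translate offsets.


An open bookshelf. Two side panels, each 26 mm thick, 337 mm deep and 968 mm tall, stand 1026 mm apart (outside-to-outside). Between them sit 4 shelves, each 30 mm thick and 337 mm deep, spanning the full gap between the sides. The bottom shelf rests on the floor (its underside at z = 0) and the clear gap between one shelf's top and the next shelf's underside is 254 mm.
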